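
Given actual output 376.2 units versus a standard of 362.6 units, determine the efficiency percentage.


Efficiency = (actual / standard) × 100
= (376.2 / 362.6) × 100
= 103.8%


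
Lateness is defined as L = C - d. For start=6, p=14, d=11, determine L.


Completion = 6 + 14 = 20
Lateness = C - d = 20 - 11
= 9


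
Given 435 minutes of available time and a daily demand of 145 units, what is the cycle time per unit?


Cycle time = available time / demand
= 435 / 145
= 3.00 min/unit


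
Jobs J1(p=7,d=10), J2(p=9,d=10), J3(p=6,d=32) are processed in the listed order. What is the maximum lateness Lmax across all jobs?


Lateness per job (L = C - d):
  J1: C=7, d=10, L=-3
  J2: C=16, d=10, L=6
  J3: C=22, d=32, L=-10
Lmax = max(-3, 6, -10)
= 6


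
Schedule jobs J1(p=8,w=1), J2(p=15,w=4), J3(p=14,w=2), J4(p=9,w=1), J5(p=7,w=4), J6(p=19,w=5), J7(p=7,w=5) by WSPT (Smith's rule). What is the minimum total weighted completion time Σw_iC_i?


WSPT order (by p/w): J7 → J5 → J2 → J6 → J3 → J1 → J4
  J7: C=7, w·C=5×7=35
  J5: C=14, w·C=4×14=56
  J2: C=29, w·C=4×29=116
  J6: C=48, w·C=5×48=240
  J3: C=62, w·C=2×62=124
  J1: C=70, w·C=1×70=70
  J4: C=79, w·C=1×79=79
Σ w·C = 720
= 720


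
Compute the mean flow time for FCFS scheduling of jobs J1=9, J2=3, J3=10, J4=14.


Completion times:
  J1: completes at 9
  J2: completes at 12
  J3: completes at 22
  J4: completes at 36
Sum = 79
Average = 79/4
= 19.75


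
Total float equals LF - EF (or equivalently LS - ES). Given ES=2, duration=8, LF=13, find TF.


EF = ES + duration = 2 + 8 = 10
LS = LF - duration = 13 - 8 = 5
Total Float = LF - EF = 13 - 10
(or LS - ES = 5 - 2)
= 3


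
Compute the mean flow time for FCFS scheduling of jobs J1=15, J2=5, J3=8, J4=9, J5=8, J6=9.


Completion times:
  J1: completes at 15
  J2: completes at 20
  J3: completes at 28
  J4: completes at 37
  J5: completes at 45
  J6: completes at 54
Sum = 199
Average = 199/6
= 33.17


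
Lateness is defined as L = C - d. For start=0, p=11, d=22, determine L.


Completion = 0 + 11 = 11
Lateness = C - d = 11 - 22
= -11


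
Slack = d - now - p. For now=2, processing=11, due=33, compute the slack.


Slack = due - current_time - processing
= 33 - 2 - 11
= 20


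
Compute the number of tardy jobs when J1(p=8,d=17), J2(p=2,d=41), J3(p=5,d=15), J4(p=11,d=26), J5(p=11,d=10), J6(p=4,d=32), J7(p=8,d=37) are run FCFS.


Completion vs due date:
  J1: C=8, d=17 → on time
  J2: C=10, d=41 → on time
  J3: C=15, d=15 → on time
  J4: C=26, d=26 → on time
  J5: C=37, d=10 → TARDY
  J6: C=41, d=32 → TARDY
  J7: C=49, d=37 → TARDY
Tardy jobs: J5, J6, J7
Count = 3


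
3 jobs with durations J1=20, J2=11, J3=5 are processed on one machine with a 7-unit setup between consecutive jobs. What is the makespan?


Makespan = Σ processing + (n-1) × setup
= (20 + 11 + 5) + (3-1)×7
= 36 + 14
= 50 time units


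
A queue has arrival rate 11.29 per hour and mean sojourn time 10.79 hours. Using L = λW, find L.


Little's law: L = λ × W
= 11.29 × 10.79
= 121.82


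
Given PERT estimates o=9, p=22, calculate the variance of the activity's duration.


σ² = ((p - o) / 6)² = (p - o)² / 36
= (22 - 9)² / 36
= 13² / 36
= 169 / 36
= 4.6944


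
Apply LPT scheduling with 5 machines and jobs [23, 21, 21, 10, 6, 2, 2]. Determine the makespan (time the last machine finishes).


Jobs (LPT sorted): [23, 21, 21, 10, 6, 2, 2]
Machines: 5
  J=23 → Machine 1 (load: 0+23=23)
  J=21 → Machine 2 (load: 0+21=21)
  J=21 → Machine 3 (load: 0+21=21)
  J=10 → Machine 4 (load: 0+10=10)
  J=6 → Machine 5 (load: 0+6=6)
  J=2 → Machine 5 (load: 6+2=8)
  J=2 → Machine 5 (load: 8+2=10)
Machine loads: [23, 21, 21, 10, 10]
Makespan = max = 23 time units


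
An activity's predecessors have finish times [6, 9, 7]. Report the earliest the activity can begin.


ES = max of all predecessor completion times
Predecessors: [6, 9, 7]
ES = max(6, 9, 7)
= 9


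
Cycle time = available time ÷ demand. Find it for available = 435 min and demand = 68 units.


Cycle time = available time / demand
= 435 / 68
= 6.40 min/unit


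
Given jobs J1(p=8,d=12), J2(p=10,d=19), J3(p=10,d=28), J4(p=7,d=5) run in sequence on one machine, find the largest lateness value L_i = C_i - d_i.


Lateness per job (L = C - d):
  J1: C=8, d=12, L=-4
  J2: C=18, d=19, L=-1
  J3: C=28, d=28, L=0
  J4: C=35, d=5, L=30
Lmax = max(-4, -1, 0, 30)
= 30


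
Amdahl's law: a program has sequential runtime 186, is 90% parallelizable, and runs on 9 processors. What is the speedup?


Amdahl's law: T_p = T × ((1-p) + p/N)
= 186 × ((1-0.9) + 0.9/9)
= 186 × (0.10 + 0.1000)
= 186 × 0.2000
= 37.20
Speedup = 186/37.20
= 5.00×


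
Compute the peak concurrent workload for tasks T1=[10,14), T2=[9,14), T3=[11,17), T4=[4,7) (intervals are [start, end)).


Check each time point for overlaps:
  t=11: 3 tasks active (T1, T2, T3)
Max concurrent = 3


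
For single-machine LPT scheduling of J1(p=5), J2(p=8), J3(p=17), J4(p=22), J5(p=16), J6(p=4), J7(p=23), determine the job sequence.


LPT: sort by longest processing time first
  J7: p=23
  J4: p=22
  J3: p=17
  J5: p=16
  J2: p=8
  J1: p=5
  J6: p=4
Order: J7 → J4 → J3 → J5 → J2 → J1 → J6


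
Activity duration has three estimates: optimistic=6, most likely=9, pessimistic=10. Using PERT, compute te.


te = (o + 4m + p) / 6
= (6 + 4×9 + 10) / 6
= (6 + 36 + 10) / 6
= 52 / 6
= 8.67


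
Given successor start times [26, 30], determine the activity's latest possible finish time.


LF = min of all successor start times
Successors start at: [26, 30]
LF = min(26, 30)
= 26


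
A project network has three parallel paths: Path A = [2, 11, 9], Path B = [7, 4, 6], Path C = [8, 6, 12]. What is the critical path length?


Path A: 2 + 11 + 9 = 22
Path B: 7 + 4 + 6 = 17
Path C: 8 + 6 + 12 = 26
Critical path = longest = max(22, 17, 26)
= 26 (Path C)


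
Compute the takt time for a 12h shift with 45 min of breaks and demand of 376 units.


Available = 12×60 - 45 = 675 min
Takt time = 675 / 376
= 1.80 min/unit


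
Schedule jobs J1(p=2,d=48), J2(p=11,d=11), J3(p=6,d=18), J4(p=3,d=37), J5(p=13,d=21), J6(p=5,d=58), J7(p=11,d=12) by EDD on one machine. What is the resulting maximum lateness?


EDD order: J2 → J7 → J3 → J5 → J4 → J1 → J6
Completion and lateness:
  J2: C=11, d=11, L=11-11=0
  J7: C=22, d=12, L=22-12=10
  J3: C=28, d=18, L=28-18=10
  J5: C=41, d=21, L=41-21=20
  J4: C=44, d=37, L=44-37=7
  J1: C=46, d=48, L=46-48=-2
  J6: C=51, d=58, L=51-58=-7
Lmax = max(0, 10, 10, 20, 7, -2, -7)
= 20


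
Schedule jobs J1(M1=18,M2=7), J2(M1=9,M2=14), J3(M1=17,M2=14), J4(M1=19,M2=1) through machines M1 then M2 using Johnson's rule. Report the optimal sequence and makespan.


Johnson's rule:
Group 1 (M1≤M2, sort by M1): ['J2']
Group 2 (M1>M2, sort desc M2): ['J3', 'J1', 'J4']
Sequence: J2 → J3 → J1 → J4
Makespan calculation:
  J2: M1 done=9, M2 done=23
  J3: M1 done=26, M2 done=40
  J1: M1 done=44, M2 done=51
  J4: M1 done=63, M2 done=64
= Sequence: J2 → J3 → J1 → J4, Makespan: 64


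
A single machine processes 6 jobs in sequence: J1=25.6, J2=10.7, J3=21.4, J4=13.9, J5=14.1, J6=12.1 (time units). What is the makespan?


Sequential makespan: sum all processing times
= 25.6 + 10.7 + 21.4 + 13.9 + 14.1 + 12.1
= 97.8 time units


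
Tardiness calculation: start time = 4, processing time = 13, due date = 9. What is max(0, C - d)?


Completion = start + processing = 4 + 13 = 17
Tardiness = max(0, C - d) = max(0, 17 - 9)
= max(0, 8)
= 8


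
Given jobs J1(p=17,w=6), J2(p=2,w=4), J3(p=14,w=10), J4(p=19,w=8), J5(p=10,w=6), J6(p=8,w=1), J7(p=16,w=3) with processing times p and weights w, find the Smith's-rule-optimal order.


WSPT (Smith's rule): sort by p/w ascending
  J2: p/w = 2/4 = 0.500
  J3: p/w = 14/10 = 1.400
  J5: p/w = 10/6 = 1.667
  J4: p/w = 19/8 = 2.375
  J1: p/w = 17/6 = 2.833
  J7: p/w = 16/3 = 5.333
  J6: p/w = 8/1 = 8.000
Order: J2 → J3 → J5 → J4 → J1 → J7 → J6


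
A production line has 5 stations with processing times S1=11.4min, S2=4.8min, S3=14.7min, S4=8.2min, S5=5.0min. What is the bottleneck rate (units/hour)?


Bottleneck = longest station time
Station times: [11.4, 4.8, 14.7, 8.2, 5.0]
Max = 14.7 min
Rate = 60 / 14.7
= 4.08 units/hour (bottleneck: 14.7min)


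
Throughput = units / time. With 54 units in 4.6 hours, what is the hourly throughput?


Throughput = units / time
= 54 / 4.6
= 11.7 units/hour


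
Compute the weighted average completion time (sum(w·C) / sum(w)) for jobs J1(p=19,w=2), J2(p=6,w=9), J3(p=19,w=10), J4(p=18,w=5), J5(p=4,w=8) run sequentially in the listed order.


Completion times:
  J1: C=19, w×C=2×19=38
  J2: C=25, w×C=9×25=225
  J3: C=44, w×C=10×44=440
  J4: C=62, w×C=5×62=310
  J5: C=66, w×C=8×66=528
Sum w×C = 1541
Sum w = 34
Weighted avg = 1541/34
= 45.32


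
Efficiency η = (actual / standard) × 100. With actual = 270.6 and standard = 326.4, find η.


Efficiency = (actual / standard) × 100
= (270.6 / 326.4) × 100
= 82.9%


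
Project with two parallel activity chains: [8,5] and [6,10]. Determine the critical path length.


Path A: 8 + 5 = 13
Path B: 6 + 10 = 16
Critical path = longest = max(13, 16)
= 16 (Path B)


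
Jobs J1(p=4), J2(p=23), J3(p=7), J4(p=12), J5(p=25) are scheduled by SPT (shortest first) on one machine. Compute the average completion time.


SPT order: J1 → J3 → J4 → J2 → J5
Completion times:
  J1: C=4
  J3: C=11
  J4: C=23
  J2: C=46
  J5: C=71
Sum = 155, n = 5
Mean flow = 155/5
= 31.00


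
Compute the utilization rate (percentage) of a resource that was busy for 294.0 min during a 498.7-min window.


Utilization = busy / total × 100
= 294.0 / 498.7 × 100
= 59.0%


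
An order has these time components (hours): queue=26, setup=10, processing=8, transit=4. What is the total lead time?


Lead time = queue + setup + processing + transit
= 26 + 10 + 8 + 4
= 48 hours


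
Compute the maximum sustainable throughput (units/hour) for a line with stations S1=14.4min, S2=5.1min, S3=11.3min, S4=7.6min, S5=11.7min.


Bottleneck = longest station time
Station times: [14.4, 5.1, 11.3, 7.6, 11.7]
Max = 14.4 min
Rate = 60 / 14.4
= 4.17 units/hour (bottleneck: 14.4min)


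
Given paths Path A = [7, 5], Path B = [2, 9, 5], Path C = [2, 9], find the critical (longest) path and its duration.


Path A: 7 + 5 = 12
Path B: 2 + 9 + 5 = 16
Path C: 2 + 9 = 11
Critical path = longest = max(12, 16, 11)
= 16 (Path B)


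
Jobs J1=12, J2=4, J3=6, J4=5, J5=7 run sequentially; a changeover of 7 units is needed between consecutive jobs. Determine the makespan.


Makespan = Σ processing + (n-1) × setup
= (12 + 4 + 6 + 5 + 7) + (5-1)×7
= 34 + 28
= 62 time units


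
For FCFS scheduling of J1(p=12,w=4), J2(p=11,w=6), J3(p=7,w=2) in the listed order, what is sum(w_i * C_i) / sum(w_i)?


Completion times:
  J1: C=12, w×C=4×12=48
  J2: C=23, w×C=6×23=138
  J3: C=30, w×C=2×30=60
Sum w×C = 246
Sum w = 12
Weighted avg = 246/12
= 20.50


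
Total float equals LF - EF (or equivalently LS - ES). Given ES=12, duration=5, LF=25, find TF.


EF = ES + duration = 12 + 5 = 17
LS = LF - duration = 25 - 5 = 20
Total Float = LF - EF = 25 - 17
(or LS - ES = 20 - 12)
= 8


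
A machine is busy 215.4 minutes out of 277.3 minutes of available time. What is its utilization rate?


Utilization = busy / total × 100
= 215.4 / 277.3 × 100
= 77.7%


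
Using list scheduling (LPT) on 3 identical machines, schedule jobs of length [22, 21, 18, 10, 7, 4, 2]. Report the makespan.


Jobs (LPT sorted): [22, 21, 18, 10, 7, 4, 2]
Machines: 3
  J=22 → Machine 1 (load: 0+22=22)
  J=21 → Machine 2 (load: 0+21=21)
  J=18 → Machine 3 (load: 0+18=18)
  J=10 → Machine 3 (load: 18+10=28)
  J=7 → Machine 2 (load: 21+7=28)
  J=4 → Machine 1 (load: 22+4=26)
  J=2 → Machine 1 (load: 26+2=28)
Machine loads: [28, 28, 28]
Makespan = max = 28 time units


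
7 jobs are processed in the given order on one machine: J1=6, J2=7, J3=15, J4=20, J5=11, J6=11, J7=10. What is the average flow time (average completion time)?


Completion times:
  J1: completes at 6
  J2: completes at 13
  J3: completes at 28
  J4: completes at 48
  J5: completes at 59
  J6: completes at 70
  J7: completes at 80
Sum = 304
Average = 304/7
= 43.43


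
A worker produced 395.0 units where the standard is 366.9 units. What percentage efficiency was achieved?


Efficiency = (actual / standard) × 100
= (395.0 / 366.9) × 100
= 107.7%


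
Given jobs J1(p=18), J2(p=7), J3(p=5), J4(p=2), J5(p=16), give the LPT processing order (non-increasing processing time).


LPT: sort by longest processing time first
  J1: p=18
  J5: p=16
  J2: p=7
  J3: p=5
  J4: p=2
Order: J1 → J5 → J2 → J3 → J4


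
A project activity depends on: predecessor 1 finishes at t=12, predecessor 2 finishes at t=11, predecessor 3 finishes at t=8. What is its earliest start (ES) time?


ES = max of all predecessor completion times
Predecessors: [12, 11, 8]
ES = max(12, 11, 8)
= 12


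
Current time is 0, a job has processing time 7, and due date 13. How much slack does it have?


Slack = due - current_time - processing
= 13 - 0 - 7
= 6


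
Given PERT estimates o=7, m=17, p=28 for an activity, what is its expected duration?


te = (o + 4m + p) / 6
= (7 + 4×17 + 28) / 6
= (7 + 68 + 28) / 6
= 103 / 6
= 17.17


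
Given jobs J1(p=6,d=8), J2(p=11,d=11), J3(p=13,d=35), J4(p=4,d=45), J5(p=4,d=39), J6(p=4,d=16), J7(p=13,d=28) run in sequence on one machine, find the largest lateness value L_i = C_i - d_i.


Lateness per job (L = C - d):
  J1: C=6, d=8, L=-2
  J2: C=17, d=11, L=6
  J3: C=30, d=35, L=-5
  J4: C=34, d=45, L=-11
  J5: C=38, d=39, L=-1
  J6: C=42, d=16, L=26
  J7: C=55, d=28, L=27
Lmax = max(-2, 6, -5, -11, -1, 26, 27)
= 27


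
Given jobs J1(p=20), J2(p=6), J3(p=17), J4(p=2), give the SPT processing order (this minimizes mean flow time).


SPT: sort by shortest processing time
  J4: p=2
  J2: p=6
  J3: p=17
  J1: p=20
Order: J4 → J2 → J3 → J1


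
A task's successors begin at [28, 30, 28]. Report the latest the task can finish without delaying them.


LF = min of all successor start times
Successors start at: [28, 30, 28]
LF = min(28, 30, 28)
= 28


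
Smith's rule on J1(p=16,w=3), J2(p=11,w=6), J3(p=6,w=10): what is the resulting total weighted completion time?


WSPT order (by p/w): J3 → J2 → J1
  J3: C=6, w·C=10×6=60
  J2: C=17, w·C=6×17=102
  J1: C=33, w·C=3×33=99
Σ w·C = 261
= 261


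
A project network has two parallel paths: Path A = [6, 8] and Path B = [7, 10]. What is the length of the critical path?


Path A: 6 + 8 = 14
Path B: 7 + 10 = 17
Critical path = longest = max(14, 17)
= 17 (Path B)


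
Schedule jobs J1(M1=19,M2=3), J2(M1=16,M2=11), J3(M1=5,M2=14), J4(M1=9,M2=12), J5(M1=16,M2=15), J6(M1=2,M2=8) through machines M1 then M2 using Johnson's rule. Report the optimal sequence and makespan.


Johnson's rule:
Group 1 (M1≤M2, sort by M1): ['J6', 'J3', 'J4']
Group 2 (M1>M2, sort desc M2): ['J5', 'J2', 'J1']
Sequence: J6 → J3 → J4 → J5 → J2 → J1
Makespan calculation:
  J6: M1 done=2, M2 done=10
  J3: M1 done=7, M2 done=24
  J4: M1 done=16, M2 done=36
  J5: M1 done=32, M2 done=51
  J2: M1 done=48, M2 done=62
  J1: M1 done=67, M2 done=70
= Sequence: J6 → J3 → J4 → J5 → J2 → J1, Makespan: 70


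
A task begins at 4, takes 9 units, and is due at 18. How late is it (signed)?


Completion = 4 + 9 = 13
Lateness = C - d = 13 - 18
= -5


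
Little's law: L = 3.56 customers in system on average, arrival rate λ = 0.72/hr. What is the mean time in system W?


Little's law: L = λW → W = L / λ
= 3.56 / 0.72
= 4.94 hours


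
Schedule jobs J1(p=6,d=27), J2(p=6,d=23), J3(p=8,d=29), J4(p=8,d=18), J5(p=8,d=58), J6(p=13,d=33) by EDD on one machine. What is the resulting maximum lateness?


EDD order: J4 → J2 → J1 → J3 → J6 → J5
Completion and lateness:
  J4: C=8, d=18, L=8-18=-10
  J2: C=14, d=23, L=14-23=-9
  J1: C=20, d=27, L=20-27=-7
  J3: C=28, d=29, L=28-29=-1
  J6: C=41, d=33, L=41-33=8
  J5: C=49, d=58, L=49-58=-9
Lmax = max(-10, -9, -7, -1, 8, -9)
= 8


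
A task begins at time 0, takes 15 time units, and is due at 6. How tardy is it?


Completion = start + processing = 0 + 15 = 15
Tardiness = max(0, C - d) = max(0, 15 - 6)
= max(0, 9)
= 9


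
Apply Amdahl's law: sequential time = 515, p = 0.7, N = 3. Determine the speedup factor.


Amdahl's law: T_p = T × ((1-p) + p/N)
= 515 × ((1-0.7) + 0.7/3)
= 515 × (0.30 + 0.2333)
= 515 × 0.5333
= 274.67
Speedup = 515/274.67
= 1.87×


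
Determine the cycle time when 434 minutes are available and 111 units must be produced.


Cycle time = available time / demand
= 434 / 111
= 3.91 min/unit


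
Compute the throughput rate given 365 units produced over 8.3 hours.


Throughput = units / time
= 365 / 8.3
= 44.0 units/hour


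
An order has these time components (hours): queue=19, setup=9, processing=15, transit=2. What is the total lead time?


Lead time = queue + setup + processing + transit
= 19 + 9 + 15 + 2
= 45 hours


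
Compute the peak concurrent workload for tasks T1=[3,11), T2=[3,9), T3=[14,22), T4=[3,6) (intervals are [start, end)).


Check each time point for overlaps:
  t=3: 3 tasks active (T1, T2, T4)
Max concurrent = 3


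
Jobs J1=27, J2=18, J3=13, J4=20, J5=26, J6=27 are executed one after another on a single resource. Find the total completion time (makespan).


Sequential makespan: sum all processing times
= 27 + 18 + 13 + 20 + 26 + 27
= 131 time units


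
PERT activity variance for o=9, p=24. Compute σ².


σ² = ((p - o) / 6)² = (p - o)² / 36
= (24 - 9)² / 36
= 15² / 36
= 225 / 36
= 6.2500


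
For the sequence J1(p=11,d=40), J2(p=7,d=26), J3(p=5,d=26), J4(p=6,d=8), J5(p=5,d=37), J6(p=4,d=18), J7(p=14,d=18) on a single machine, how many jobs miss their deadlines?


Completion vs due date:
  J1: C=11, d=40 → on time
  J2: C=18, d=26 → on time
  J3: C=23, d=26 → on time
  J4: C=29, d=8 → TARDY
  J5: C=34, d=37 → on time
  J6: C=38, d=18 → TARDY
  J7: C=52, d=18 → TARDY
Tardy jobs: J4, J6, J7
Count = 3


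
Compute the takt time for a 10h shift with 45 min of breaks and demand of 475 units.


Available = 10×60 - 45 = 555 min
Takt time = 555 / 475
= 1.17 min/unit


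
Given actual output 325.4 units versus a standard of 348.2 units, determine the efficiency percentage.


Efficiency = (actual / standard) × 100
= (325.4 / 348.2) × 100
= 93.5%


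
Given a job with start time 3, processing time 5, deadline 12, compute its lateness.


Completion = 3 + 5 = 8
Lateness = C - d = 8 - 12
= -4


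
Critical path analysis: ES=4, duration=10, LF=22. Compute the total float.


EF = ES + duration = 4 + 10 = 14
LS = LF - duration = 22 - 10 = 12
Total Float = LF - EF = 22 - 14
(or LS - ES = 12 - 4)
= 8


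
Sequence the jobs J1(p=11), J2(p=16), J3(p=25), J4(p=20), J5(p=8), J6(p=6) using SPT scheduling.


SPT: sort by shortest processing time
  J6: p=6
  J5: p=8
  J1: p=11
  J2: p=16
  J4: p=20
  J3: p=25
Order: J6 → J5 → J1 → J2 → J4 → J3


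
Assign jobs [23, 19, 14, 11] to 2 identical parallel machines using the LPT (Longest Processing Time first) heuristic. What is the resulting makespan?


Jobs (LPT sorted): [23, 19, 14, 11]
Machines: 2
  J=23 → Machine 1 (load: 0+23=23)
  J=19 → Machine 2 (load: 0+19=19)
  J=14 → Machine 2 (load: 19+14=33)
  J=11 → Machine 1 (load: 23+11=34)
Machine loads: [34, 33]
Makespan = max = 34 time units


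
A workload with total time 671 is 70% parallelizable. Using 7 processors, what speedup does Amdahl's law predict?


Amdahl's law: T_p = T × ((1-p) + p/N)
= 671 × ((1-0.7) + 0.7/7)
= 671 × (0.30 + 0.1000)
= 671 × 0.4000
= 268.40
Speedup = 671/268.40
= 2.50×


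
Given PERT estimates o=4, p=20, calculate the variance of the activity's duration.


σ² = ((p - o) / 6)² = (p - o)² / 36
= (20 - 4)² / 36
= 16² / 36
= 256 / 36
= 7.1111


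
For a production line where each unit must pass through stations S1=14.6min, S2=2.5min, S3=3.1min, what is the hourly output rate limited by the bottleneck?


Bottleneck = longest station time
Station times: [14.6, 2.5, 3.1]
Max = 14.6 min
Rate = 60 / 14.6
= 4.11 units/hour (bottleneck: 14.6min)


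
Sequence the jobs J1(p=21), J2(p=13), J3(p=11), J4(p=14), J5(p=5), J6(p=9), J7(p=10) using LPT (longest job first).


LPT: sort by longest processing time first
  J1: p=21
  J4: p=14
  J2: p=13
  J3: p=11
  J7: p=10
  J6: p=9
  J5: p=5
Order: J1 → J4 → J2 → J3 → J7 → J6 → J5


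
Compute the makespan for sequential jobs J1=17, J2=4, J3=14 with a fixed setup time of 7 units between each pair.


Makespan = Σ processing + (n-1) × setup
= (17 + 4 + 14) + (3-1)×7
= 35 + 14
= 49 time units


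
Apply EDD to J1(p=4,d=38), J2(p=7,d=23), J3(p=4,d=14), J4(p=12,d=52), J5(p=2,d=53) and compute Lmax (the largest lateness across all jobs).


EDD order: J3 → J2 → J1 → J4 → J5
Completion and lateness:
  J3: C=4, d=14, L=4-14=-10
  J2: C=11, d=23, L=11-23=-12
  J1: C=15, d=38, L=15-38=-23
  J4: C=27, d=52, L=27-52=-25
  J5: C=29, d=53, L=29-53=-24
Lmax = max(-10, -12, -23, -25, -24)
= -10


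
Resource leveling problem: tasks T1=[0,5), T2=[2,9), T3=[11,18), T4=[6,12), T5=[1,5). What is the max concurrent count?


Check each time point for overlaps:
  t=2: 3 tasks active (T1, T2, T5)
Max concurrent = 3


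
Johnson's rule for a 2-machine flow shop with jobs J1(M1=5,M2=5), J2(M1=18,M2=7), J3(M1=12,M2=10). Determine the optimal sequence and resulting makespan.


Johnson's rule:
Group 1 (M1≤M2, sort by M1): ['J1']
Group 2 (M1>M2, sort desc M2): ['J3', 'J2']
Sequence: J1 → J3 → J2
Makespan calculation:
  J1: M1 done=5, M2 done=10
  J3: M1 done=17, M2 done=27
  J2: M1 done=35, M2 done=42
= Sequence: J1 → J3 → J2, Makespan: 42


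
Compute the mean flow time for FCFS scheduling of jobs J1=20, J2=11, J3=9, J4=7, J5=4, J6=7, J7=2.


Completion times:
  J1: completes at 20
  J2: completes at 31
  J3: completes at 40
  J4: completes at 47
  J5: completes at 51
  J6: completes at 58
  J7: completes at 60
Sum = 307
Average = 307/7
= 43.86


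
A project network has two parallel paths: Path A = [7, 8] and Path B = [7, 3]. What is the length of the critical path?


Path A: 7 + 8 = 15
Path B: 7 + 3 = 10
Critical path = longest = max(15, 10)
= 15 (Path A)


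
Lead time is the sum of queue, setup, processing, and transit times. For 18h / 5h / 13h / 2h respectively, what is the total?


Lead time = queue + setup + processing + transit
= 18 + 5 + 13 + 2
= 38 hours


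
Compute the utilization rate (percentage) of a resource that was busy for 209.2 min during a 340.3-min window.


Utilization = busy / total × 100
= 209.2 / 340.3 × 100
= 61.5%


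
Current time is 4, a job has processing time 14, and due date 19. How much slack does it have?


Slack = due - current_time - processing
= 19 - 4 - 14
= 1


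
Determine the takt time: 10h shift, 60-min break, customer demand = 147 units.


Available = 10×60 - 60 = 540 min
Takt time = 540 / 147
= 3.67 min/unit


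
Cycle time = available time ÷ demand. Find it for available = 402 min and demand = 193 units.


Cycle time = available time / demand
= 402 / 193
= 2.08 min/unit


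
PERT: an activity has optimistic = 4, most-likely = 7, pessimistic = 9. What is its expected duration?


te = (o + 4m + p) / 6
= (4 + 4×7 + 9) / 6
= (4 + 28 + 9) / 6
= 41 / 6
= 6.83


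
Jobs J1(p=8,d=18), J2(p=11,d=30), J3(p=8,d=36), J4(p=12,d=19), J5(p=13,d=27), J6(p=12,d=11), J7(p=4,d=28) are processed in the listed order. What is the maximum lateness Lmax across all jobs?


Lateness per job (L = C - d):
  J1: C=8, d=18, L=-10
  J2: C=19, d=30, L=-11
  J3: C=27, d=36, L=-9
  J4: C=39, d=19, L=20
  J5: C=52, d=27, L=25
  J6: C=64, d=11, L=53
  J7: C=68, d=28, L=40
Lmax = max(-10, -11, -9, 20, 25, 53, 40)
= 53


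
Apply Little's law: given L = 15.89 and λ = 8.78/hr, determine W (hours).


Little's law: L = λW → W = L / λ
= 15.89 / 8.78
= 1.81 hours


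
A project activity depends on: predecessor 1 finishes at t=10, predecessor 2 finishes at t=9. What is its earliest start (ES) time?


ES = max of all predecessor completion times
Predecessors: [10, 9]
ES = max(10, 9)
= 10


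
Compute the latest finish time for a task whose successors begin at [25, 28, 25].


LF = min of all successor start times
Successors start at: [25, 28, 25]
LF = min(25, 28, 25)
= 25


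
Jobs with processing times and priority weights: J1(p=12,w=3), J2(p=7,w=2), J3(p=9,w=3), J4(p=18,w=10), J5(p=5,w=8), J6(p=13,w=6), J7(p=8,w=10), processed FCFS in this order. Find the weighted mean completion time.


Completion times:
  J1: C=12, w×C=3×12=36
  J2: C=19, w×C=2×19=38
  J3: C=28, w×C=3×28=84
  J4: C=46, w×C=10×46=460
  J5: C=51, w×C=8×51=408
  J6: C=64, w×C=6×64=384
  J7: C=72, w×C=10×72=720
Sum w×C = 2130
Sum w = 42
Weighted avg = 2130/42
= 50.71


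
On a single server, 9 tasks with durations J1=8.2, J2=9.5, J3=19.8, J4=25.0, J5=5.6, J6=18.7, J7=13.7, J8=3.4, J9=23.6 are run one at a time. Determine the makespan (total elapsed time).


Sequential makespan: sum all processing times
= 8.2 + 9.5 + 19.8 + 25.0 + 5.6 + 18.7 + 13.7 + 3.4 + 23.6
= 127.5 time units


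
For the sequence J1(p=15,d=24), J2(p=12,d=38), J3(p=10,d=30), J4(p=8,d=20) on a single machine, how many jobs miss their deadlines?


Completion vs due date:
  J1: C=15, d=24 → on time
  J2: C=27, d=38 → on time
  J3: C=37, d=30 → TARDY
  J4: C=45, d=20 → TARDY
Tardy jobs: J3, J4
Count = 2


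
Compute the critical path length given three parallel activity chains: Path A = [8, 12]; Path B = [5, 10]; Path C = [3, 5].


Path A: 8 + 12 = 20
Path B: 5 + 10 = 15
Path C: 3 + 5 = 8
Critical path = longest = max(20, 15, 8)
= 20 (Path A)


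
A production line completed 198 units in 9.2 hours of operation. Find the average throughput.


Throughput = units / time
= 198 / 9.2
= 21.5 units/hour


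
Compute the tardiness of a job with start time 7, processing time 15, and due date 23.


Completion = start + processing = 7 + 15 = 22
Tardiness = max(0, C - d) = max(0, 22 - 23)
= max(0, -1)
= 0


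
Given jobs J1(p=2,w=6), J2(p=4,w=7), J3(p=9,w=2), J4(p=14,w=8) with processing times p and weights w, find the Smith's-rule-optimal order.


WSPT (Smith's rule): sort by p/w ascending
  J1: p/w = 2/6 = 0.333
  J2: p/w = 4/7 = 0.571
  J4: p/w = 14/8 = 1.750
  J3: p/w = 9/2 = 4.500
Order: J1 → J2 → J4 → J3


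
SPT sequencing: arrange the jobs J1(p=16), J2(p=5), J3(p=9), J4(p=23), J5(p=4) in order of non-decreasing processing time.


SPT: sort by shortest processing time
  J5: p=4
  J2: p=5
  J3: p=9
  J1: p=16
  J4: p=23
Order: J5 → J2 → J3 → J1 → J4


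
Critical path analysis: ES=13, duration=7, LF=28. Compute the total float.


EF = ES + duration = 13 + 7 = 20
LS = LF - duration = 28 - 7 = 21
Total Float = LF - EF = 28 - 20
(or LS - ES = 21 - 13)
= 8


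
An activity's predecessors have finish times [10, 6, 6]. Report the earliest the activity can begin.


ES = max of all predecessor completion times
Predecessors: [10, 6, 6]
ES = max(10, 6, 6)
= 10


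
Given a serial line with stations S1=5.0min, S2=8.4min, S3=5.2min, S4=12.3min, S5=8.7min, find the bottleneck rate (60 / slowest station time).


Bottleneck = longest station time
Station times: [5.0, 8.4, 5.2, 12.3, 8.7]
Max = 12.3 min
Rate = 60 / 12.3
= 4.88 units/hour (bottleneck: 12.3min)


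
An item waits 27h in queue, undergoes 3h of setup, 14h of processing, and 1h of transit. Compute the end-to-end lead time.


Lead time = queue + setup + processing + transit
= 27 + 3 + 14 + 1
= 45 hours


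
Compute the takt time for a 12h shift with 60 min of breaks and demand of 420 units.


Available = 12×60 - 60 = 660 min
Takt time = 660 / 420
= 1.57 min/unit


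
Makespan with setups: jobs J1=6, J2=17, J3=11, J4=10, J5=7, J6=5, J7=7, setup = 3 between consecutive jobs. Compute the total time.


Makespan = Σ processing + (n-1) × setup
= (6 + 17 + 11 + 10 + 7 + 5 + 7) + (7-1)×3
= 63 + 18
= 81 time units


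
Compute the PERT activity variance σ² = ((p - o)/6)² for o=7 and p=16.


σ² = ((p - o) / 6)² = (p - o)² / 36
= (16 - 7)² / 36
= 9² / 36
= 81 / 36
= 2.2500


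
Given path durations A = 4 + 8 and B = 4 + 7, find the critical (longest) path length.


Path A: 4 + 8 = 12
Path B: 4 + 7 = 11
Critical path = longest = max(12, 11)
= 12 (Path A)


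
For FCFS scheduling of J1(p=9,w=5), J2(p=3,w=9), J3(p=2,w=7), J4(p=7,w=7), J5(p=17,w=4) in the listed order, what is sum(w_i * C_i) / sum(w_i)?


Completion times:
  J1: C=9, w×C=5×9=45
  J2: C=12, w×C=9×12=108
  J3: C=14, w×C=7×14=98
  J4: C=21, w×C=7×21=147
  J5: C=38, w×C=4×38=152
Sum w×C = 550
Sum w = 32
Weighted avg = 550/32
= 17.19


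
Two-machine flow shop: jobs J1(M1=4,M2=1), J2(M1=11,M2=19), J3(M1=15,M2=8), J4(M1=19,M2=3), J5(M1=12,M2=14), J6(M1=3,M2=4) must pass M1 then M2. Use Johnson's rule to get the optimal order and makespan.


Johnson's rule:
Group 1 (M1≤M2, sort by M1): ['J6', 'J2', 'J5']
Group 2 (M1>M2, sort desc M2): ['J3', 'J4', 'J1']
Sequence: J6 → J2 → J5 → J3 → J4 → J1
Makespan calculation:
  J6: M1 done=3, M2 done=7
  J2: M1 done=14, M2 done=33
  J5: M1 done=26, M2 done=47
  J3: M1 done=41, M2 done=55
  J4: M1 done=60, M2 done=63
  J1: M1 done=64, M2 done=65
= Sequence: J6 → J2 → J5 → J3 → J4 → J1, Makespan: 65


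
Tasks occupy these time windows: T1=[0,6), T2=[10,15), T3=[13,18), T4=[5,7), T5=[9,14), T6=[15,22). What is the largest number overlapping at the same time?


Check each time point for overlaps:
  t=13: 3 tasks active (T2, T3, T5)
Max concurrent = 3


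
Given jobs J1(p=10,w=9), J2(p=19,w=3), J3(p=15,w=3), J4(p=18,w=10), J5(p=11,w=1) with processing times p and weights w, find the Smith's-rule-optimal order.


WSPT (Smith's rule): sort by p/w ascending
  J1: p/w = 10/9 = 1.111
  J4: p/w = 18/10 = 1.800
  J3: p/w = 15/3 = 5.000
  J2: p/w = 19/3 = 6.333
  J5: p/w = 11/1 = 11.000
Order: J1 → J4 → J3 → J2 → J5


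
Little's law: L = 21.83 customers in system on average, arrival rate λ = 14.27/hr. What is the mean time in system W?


Little's law: L = λW → W = L / λ
= 21.83 / 14.27
= 1.53 hours


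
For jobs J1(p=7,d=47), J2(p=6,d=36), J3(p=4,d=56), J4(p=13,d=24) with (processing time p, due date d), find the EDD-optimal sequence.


EDD: sort by earliest due date
  J4: d=24, p=13
  J2: d=36, p=6
  J1: d=47, p=7
  J3: d=56, p=4
Order: J4 → J2 → J1 → J3


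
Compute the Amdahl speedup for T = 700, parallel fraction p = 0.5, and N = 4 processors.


Amdahl's law: T_p = T × ((1-p) + p/N)
= 700 × ((1-0.5) + 0.5/4)
= 700 × (0.50 + 0.1250)
= 700 × 0.6250
= 437.50
Speedup = 700/437.50
= 1.60×


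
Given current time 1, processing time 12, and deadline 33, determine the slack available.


Slack = due - current_time - processing
= 33 - 1 - 12
= 20


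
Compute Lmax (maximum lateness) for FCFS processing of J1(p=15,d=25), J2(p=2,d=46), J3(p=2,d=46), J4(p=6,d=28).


Lateness per job (L = C - d):
  J1: C=15, d=25, L=-10
  J2: C=17, d=46, L=-29
  J3: C=19, d=46, L=-27
  J4: C=25, d=28, L=-3
Lmax = max(-10, -29, -27, -3)
= -3


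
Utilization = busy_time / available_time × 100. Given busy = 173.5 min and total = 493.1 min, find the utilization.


Utilization = busy / total × 100
= 173.5 / 493.1 × 100
= 35.2%


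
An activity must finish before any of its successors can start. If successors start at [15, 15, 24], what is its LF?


LF = min of all successor start times
Successors start at: [15, 15, 24]
LF = min(15, 15, 24)
= 15


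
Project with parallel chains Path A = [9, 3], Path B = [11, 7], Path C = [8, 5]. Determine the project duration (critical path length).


Path A: 9 + 3 = 12
Path B: 11 + 7 = 18
Path C: 8 + 5 = 13
Critical path = longest = max(12, 18, 13)
= 18 (Path B)


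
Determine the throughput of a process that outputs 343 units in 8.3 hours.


Throughput = units / time
= 343 / 8.3
= 41.3 units/hour


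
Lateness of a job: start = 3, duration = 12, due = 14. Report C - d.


Completion = 3 + 12 = 15
Lateness = C - d = 15 - 14
= 1


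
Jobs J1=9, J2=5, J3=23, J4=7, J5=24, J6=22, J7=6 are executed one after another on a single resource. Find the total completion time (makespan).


Sequential makespan: sum all processing times
= 9 + 5 + 23 + 7 + 24 + 22 + 6
= 96 time units


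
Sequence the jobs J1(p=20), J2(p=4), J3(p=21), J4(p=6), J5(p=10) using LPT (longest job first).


LPT: sort by longest processing time first
  J3: p=21
  J1: p=20
  J5: p=10
  J4: p=6
  J2: p=4
Order: J3 → J1 → J5 → J4 → J2


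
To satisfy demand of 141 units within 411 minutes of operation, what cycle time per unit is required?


Cycle time = available time / demand
= 411 / 141
= 2.91 min/unit


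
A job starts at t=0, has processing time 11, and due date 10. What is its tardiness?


Completion = start + processing = 0 + 11 = 11
Tardiness = max(0, C - d) = max(0, 11 - 10)
= max(0, 1)
= 1


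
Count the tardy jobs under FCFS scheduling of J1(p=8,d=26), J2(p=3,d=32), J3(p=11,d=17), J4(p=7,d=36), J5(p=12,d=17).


Completion vs due date:
  J1: C=8, d=26 → on time
  J2: C=11, d=32 → on time
  J3: C=22, d=17 → TARDY
  J4: C=29, d=36 → on time
  J5: C=41, d=17 → TARDY
Tardy jobs: J3, J5
Count = 2


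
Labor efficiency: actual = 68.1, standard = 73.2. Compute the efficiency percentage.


Efficiency = (actual / standard) × 100
= (68.1 / 73.2) × 100
= 93.0%


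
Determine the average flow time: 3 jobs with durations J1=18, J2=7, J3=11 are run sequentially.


Completion times:
  J1: completes at 18
  J2: completes at 25
  J3: completes at 36
Sum = 79
Average = 79/3
= 26.33


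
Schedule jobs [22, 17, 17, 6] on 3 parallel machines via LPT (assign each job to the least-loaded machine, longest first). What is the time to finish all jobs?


Jobs (LPT sorted): [22, 17, 17, 6]
Machines: 3
  J=22 → Machine 1 (load: 0+22=22)
  J=17 → Machine 2 (load: 0+17=17)
  J=17 → Machine 3 (load: 0+17=17)
  J=6 → Machine 2 (load: 17+6=23)
Machine loads: [22, 23, 17]
Makespan = max = 23 time units


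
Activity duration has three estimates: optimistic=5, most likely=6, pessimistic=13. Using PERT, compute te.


te = (o + 4m + p) / 6
= (5 + 4×6 + 13) / 6
= (5 + 24 + 13) / 6
= 42 / 6
= 7.00


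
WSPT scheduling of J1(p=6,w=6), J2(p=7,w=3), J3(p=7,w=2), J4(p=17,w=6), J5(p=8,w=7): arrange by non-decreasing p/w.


WSPT (Smith's rule): sort by p/w ascending
  J1: p/w = 6/6 = 1.000
  J5: p/w = 8/7 = 1.143
  J2: p/w = 7/3 = 2.333
  J4: p/w = 17/6 = 2.833
  J3: p/w = 7/2 = 3.500
Order: J1 → J5 → J2 → J4 → J3


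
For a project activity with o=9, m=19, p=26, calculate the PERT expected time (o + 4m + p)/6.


te = (o + 4m + p) / 6
= (9 + 4×19 + 26) / 6
= (9 + 76 + 26) / 6
= 111 / 6
= 18.50


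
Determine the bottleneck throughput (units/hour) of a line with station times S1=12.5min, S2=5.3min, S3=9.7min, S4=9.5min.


Bottleneck = longest station time
Station times: [12.5, 5.3, 9.7, 9.5]
Max = 12.5 min
Rate = 60 / 12.5
= 4.80 units/hour (bottleneck: 12.5min)


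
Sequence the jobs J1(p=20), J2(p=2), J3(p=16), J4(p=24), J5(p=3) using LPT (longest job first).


LPT: sort by longest processing time first
  J4: p=24
  J1: p=20
  J3: p=16
  J5: p=3
  J2: p=2
Order: J4 → J1 → J3 → J5 → J2


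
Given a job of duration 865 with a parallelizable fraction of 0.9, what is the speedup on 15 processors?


Amdahl's law: T_p = T × ((1-p) + p/N)
= 865 × ((1-0.9) + 0.9/15)
= 865 × (0.10 + 0.0600)
= 865 × 0.1600
= 138.40
Speedup = 865/138.40
= 6.25×


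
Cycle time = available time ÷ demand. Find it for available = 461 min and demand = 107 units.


Cycle time = available time / demand
= 461 / 107
= 4.31 min/unit


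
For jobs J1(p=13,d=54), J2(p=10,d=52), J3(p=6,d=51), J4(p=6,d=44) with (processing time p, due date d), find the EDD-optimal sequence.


EDD: sort by earliest due date
  J4: d=44, p=6
  J3: d=51, p=6
  J2: d=52, p=10
  J1: d=54, p=13
Order: J4 → J3 → J2 → J1


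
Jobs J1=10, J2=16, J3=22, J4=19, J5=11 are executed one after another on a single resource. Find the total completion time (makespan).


Sequential makespan: sum all processing times
= 10 + 16 + 22 + 19 + 11
= 78 time units


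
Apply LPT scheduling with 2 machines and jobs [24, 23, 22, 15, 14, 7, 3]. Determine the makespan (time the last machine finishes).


Jobs (LPT sorted): [24, 23, 22, 15, 14, 7, 3]
Machines: 2
  J=24 → Machine 1 (load: 0+24=24)
  J=23 → Machine 2 (load: 0+23=23)
  J=22 → Machine 2 (load: 23+22=45)
  J=15 → Machine 1 (load: 24+15=39)
  J=14 → Machine 1 (load: 39+14=53)
  J=7 → Machine 2 (load: 45+7=52)
  J=3 → Machine 2 (load: 52+3=55)
Machine loads: [53, 55]
Makespan = max = 55 time units


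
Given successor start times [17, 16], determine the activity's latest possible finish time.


LF = min of all successor start times
Successors start at: [17, 16]
LF = min(17, 16)
= 16


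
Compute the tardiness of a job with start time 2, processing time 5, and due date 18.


Completion = start + processing = 2 + 5 = 7
Tardiness = max(0, C - d) = max(0, 7 - 18)
= max(0, -11)
= 0


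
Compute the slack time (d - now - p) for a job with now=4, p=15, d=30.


Slack = due - current_time - processing
= 30 - 4 - 15
= 11


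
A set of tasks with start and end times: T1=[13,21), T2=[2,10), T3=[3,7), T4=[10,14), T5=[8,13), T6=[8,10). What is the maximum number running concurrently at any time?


Check each time point for overlaps:
  t=8: 3 tasks active (T2, T5, T6)
Max concurrent = 3


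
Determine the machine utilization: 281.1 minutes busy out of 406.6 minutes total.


Utilization = busy / total × 100
= 281.1 / 406.6 × 100
= 69.1%


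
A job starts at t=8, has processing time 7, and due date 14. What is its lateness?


Completion = 8 + 7 = 15
Lateness = C - d = 15 - 14
= 1


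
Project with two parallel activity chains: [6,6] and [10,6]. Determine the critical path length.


Path A: 6 + 6 = 12
Path B: 10 + 6 = 16
Critical path = longest = max(12, 16)
= 16 (Path B)


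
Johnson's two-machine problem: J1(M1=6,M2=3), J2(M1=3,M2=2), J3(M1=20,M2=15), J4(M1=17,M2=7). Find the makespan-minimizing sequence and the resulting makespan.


Johnson's rule:
Group 1 (M1≤M2, sort by M1): []
Group 2 (M1>M2, sort desc M2): ['J3', 'J4', 'J1', 'J2']
Sequence: J3 → J4 → J1 → J2
Makespan calculation:
  J3: M1 done=20, M2 done=35
  J4: M1 done=37, M2 done=44
  J1: M1 done=43, M2 done=47
  J2: M1 done=46, M2 done=49
= Sequence: J3 → J4 → J1 → J2, Makespan: 49


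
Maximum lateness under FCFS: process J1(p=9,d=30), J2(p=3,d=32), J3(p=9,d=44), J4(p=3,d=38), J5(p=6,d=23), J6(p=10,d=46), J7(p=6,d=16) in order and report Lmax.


Lateness per job (L = C - d):
  J1: C=9, d=30, L=-21
  J2: C=12, d=32, L=-20
  J3: C=21, d=44, L=-23
  J4: C=24, d=38, L=-14
  J5: C=30, d=23, L=7
  J6: C=40, d=46, L=-6
  J7: C=46, d=16, L=30
Lmax = max(-21, -20, -23, -14, 7, -6, 30)
= 30


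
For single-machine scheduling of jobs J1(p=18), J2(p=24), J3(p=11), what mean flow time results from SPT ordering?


SPT order: J3 → J1 → J2
Completion times:
  J3: C=11
  J1: C=29
  J2: C=53
Sum = 93, n = 3
Mean flow = 93/3
= 31.00


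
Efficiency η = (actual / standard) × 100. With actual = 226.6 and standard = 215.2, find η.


Efficiency = (actual / standard) × 100
= (226.6 / 215.2) × 100
= 105.3%
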